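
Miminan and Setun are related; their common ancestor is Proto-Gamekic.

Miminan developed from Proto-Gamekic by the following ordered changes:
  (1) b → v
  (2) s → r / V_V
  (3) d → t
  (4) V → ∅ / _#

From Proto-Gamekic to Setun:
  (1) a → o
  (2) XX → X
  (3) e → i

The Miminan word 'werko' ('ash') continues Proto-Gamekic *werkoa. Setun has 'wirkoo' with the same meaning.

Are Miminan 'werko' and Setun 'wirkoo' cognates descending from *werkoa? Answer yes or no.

Derive the expected Setun reflex of *werkoa:
Setun: *werkoa > werkoo > werko > wirko  (by vowel merger, degemination, vowel merger)
The regular Setun reflex would be 'wirko', but the attested form is 'wirkoo'. The correspondence is irregular, so they are not cognates (the Setun form has a different source).

no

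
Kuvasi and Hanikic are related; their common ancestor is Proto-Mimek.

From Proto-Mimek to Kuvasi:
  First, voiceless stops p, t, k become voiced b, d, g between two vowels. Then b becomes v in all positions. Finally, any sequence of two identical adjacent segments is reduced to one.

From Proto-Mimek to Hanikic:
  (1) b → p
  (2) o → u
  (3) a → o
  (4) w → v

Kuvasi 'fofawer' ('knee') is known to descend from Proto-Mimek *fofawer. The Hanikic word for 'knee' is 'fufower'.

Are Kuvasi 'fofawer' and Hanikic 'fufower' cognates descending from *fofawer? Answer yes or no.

Derive the expected Hanikic reflex of *fofawer:
Hanikic: *fofawer
  fofawer (rule 1 does not apply)
  fofawer → fufawer   [vowel merger]
  fufawer → fufower   [vowel merger]
  fufower → fufover   [unconditioned shift]
  giving Hanikic fufover.
The regular Hanikic reflex would be 'fufover', but the attested form is 'fufower'. The correspondence is irregular, so they are not cognates (the Hanikic form has a different source).

no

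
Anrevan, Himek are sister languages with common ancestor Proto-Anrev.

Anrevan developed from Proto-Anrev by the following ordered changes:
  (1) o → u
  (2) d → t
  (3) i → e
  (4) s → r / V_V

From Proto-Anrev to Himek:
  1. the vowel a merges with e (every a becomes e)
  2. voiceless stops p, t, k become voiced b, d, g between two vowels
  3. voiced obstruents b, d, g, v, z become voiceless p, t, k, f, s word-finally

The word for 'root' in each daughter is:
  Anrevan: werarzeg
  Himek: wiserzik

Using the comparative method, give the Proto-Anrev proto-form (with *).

Position 7: Anrevan has e, Himek has i. Himek preserves i here (none of its changes turn any other segment into i), so the proto-segment is *i.
Position 4: Anrevan has a, Himek has e. Anrevan preserves a here (none of its changes turn any other segment into a), so the proto-segment is *a.
Position 8: Anrevan has g, Himek has k. Anrevan preserves g here (none of its changes turn any other segment into g), so the proto-segment is *g.
This points to *wisarzig. Verify forward in each daughter:
Anrevan: *wisarzig > wesarzeg > werarzeg  (by vowel merger, rhotacism)
Himek: *wisarzig
  wisarzig → wiserzig   [vowel merger]
  wiserzig (rule 2 does not apply)
  wiserzig → wiserzik   [final devoicing]
  giving Himek wiserzik.
*wisarzig is the unique common source.

*wisarzig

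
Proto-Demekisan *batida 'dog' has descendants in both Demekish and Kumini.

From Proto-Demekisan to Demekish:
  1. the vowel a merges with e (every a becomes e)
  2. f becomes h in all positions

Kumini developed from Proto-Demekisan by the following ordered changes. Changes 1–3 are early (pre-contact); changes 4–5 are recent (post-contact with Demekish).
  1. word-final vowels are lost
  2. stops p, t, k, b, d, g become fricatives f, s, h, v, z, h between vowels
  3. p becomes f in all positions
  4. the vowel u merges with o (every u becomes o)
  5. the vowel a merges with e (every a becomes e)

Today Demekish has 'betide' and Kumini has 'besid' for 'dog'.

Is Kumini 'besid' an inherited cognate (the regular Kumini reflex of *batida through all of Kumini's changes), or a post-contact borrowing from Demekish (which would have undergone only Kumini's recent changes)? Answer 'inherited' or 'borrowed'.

inherited

If inherited, *batida would pass through all of Kumini's changes:
Kumini: start from *batida.
  rule 1 (apocope): batida → batid
  rule 2 (intervocalic lenition): batid → basid
  rule 3: no change — basid
  rule 4: no change — basid
  rule 5 (vowel merger): basid → besid
  ⇒ Kumini besid
If borrowed from Demekish 'betide' after the early changes, it would undergo only the recent ones:
  rule 4 (vowel merger): no change (betide)
  rule 5 (vowel merger): no change (betide)
  ⇒ as a loan: betide
Kumini 'besid' matches the inherited outcome exactly, so it is an inherited cognate, not a loan.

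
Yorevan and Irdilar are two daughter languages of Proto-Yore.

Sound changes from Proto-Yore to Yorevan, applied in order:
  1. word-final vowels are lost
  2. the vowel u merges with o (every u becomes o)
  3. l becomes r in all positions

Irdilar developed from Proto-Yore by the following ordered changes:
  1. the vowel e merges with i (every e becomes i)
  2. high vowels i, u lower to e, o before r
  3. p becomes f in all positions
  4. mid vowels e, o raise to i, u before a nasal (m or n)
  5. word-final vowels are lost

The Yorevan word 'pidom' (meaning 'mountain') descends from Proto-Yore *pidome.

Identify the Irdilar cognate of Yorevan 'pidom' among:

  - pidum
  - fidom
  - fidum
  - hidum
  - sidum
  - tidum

Irdilar: start from *pidome.
  rule 1 (vowel merger): pidome → pidomi
  rule 2: no change — pidomi
  rule 3 (unconditioned shift): pidomi → fidomi
  rule 4 (pre-nasal raising): fidomi → fidumi
  rule 5 (apocope): fidumi → fidum
  ⇒ Irdilar fidum

fidum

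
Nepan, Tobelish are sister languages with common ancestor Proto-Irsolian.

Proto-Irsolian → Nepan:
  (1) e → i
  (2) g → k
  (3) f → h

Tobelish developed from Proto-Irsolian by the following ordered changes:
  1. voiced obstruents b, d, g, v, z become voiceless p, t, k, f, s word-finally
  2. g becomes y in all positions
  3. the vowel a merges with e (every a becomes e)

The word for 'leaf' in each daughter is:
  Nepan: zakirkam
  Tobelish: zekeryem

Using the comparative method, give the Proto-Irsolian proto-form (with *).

Position 6: Nepan has k, Tobelish has y. Taking the neighbouring segments as reconstructed: Nepan k could go back to *k or *g; Tobelish y could go back to *g or *y — the one source consistent with every daughter is *g.
Position 4: Nepan has i, Tobelish has e. Taking the neighbouring segments as reconstructed: Nepan i could go back to *e or *i; Tobelish e could go back to *a or *e — the one source consistent with every daughter is *e.
Continuing position by position gives *zakergam; check it forward:
Nepan: *zakergam > zakirgam > zakirkam  (by vowel merger, unconditioned shift)
Tobelish: *zakergam
  zakergam (rule 1 does not apply)
  zakergam → zakeryam   [unconditioned shift]
  zakeryam → zekeryem   [vowel merger]
  giving Tobelish zekeryem.
Only *zakergam yields all of Nepan zakirkam, Tobelish zekeryem.

*zakergam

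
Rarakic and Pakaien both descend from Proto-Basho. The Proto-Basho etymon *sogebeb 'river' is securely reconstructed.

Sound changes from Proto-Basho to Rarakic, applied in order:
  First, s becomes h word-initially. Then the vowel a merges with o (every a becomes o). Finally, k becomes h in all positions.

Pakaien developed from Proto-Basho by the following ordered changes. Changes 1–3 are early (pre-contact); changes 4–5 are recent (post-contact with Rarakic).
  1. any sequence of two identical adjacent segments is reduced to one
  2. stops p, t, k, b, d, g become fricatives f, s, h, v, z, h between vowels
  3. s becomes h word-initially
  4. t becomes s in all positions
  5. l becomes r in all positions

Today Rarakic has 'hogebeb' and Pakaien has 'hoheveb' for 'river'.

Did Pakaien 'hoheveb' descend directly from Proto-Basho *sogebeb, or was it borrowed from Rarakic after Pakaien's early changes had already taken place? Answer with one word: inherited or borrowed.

If inherited, *sogebeb would pass through all of Pakaien's changes:
Pakaien: *sogebeb
  sogebeb (rule 1 does not apply)
  sogebeb → soheveb   [intervocalic lenition]
  soheveb → hoheveb   [debuccalisation]
  hoheveb (rule 4 does not apply)
  hoheveb (rule 5 does not apply)
  giving Pakaien hoheveb.
If borrowed from Rarakic 'hogebeb' after the early changes, it would undergo only the recent ones:
  rule 4 (unconditioned shift): no change (hogebeb)
  rule 5 (unconditioned shift): no change (hogebeb)
  ⇒ as a loan: hogebeb
Pakaien 'hoheveb' matches the inherited outcome exactly, so it is an inherited cognate, not a loan.

inherited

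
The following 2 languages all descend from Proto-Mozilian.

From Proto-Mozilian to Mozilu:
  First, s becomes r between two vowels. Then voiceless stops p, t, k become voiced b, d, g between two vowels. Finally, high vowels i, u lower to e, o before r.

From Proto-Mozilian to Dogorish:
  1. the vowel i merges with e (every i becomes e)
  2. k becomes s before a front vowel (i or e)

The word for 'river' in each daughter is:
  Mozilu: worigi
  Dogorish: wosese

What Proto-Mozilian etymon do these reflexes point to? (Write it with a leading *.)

Position 4: Mozilu has i, Dogorish has e. Mozilu preserves i here (none of its changes turn any other segment into i), so the proto-segment is *i.
Position 3: Mozilu has r, Dogorish has s. Taking the neighbouring segments as reconstructed: Mozilu r could go back to *s or *r; Dogorish s could go back to *k or *s — the one source consistent with every daughter is *s.
Verify the candidate proto-form against each daughter:
Mozilu: *wosiki
  wosiki → woriki   [rhotacism]
  woriki → worigi   [intervocalic voicing]
  worigi (rule 3 does not apply)
  giving Mozilu worigi.
Dogorish: *wosiki
  wosiki → woseke   [vowel merger]
  woseke → wosese   [palatalisation]
  giving Dogorish wosese.
*wosiki is the unique common source.

*wosiki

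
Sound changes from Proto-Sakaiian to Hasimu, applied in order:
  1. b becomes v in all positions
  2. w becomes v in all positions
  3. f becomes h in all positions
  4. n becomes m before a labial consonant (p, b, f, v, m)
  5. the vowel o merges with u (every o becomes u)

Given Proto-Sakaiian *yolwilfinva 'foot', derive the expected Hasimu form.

yulvilhimva

Hasimu: *yolwilfinva
  yolwilfinva (rule 1 does not apply)
  yolwilfinva → yolvilfinva   [unconditioned shift]
  yolvilfinva → yolvilhinva   [unconditioned shift]
  yolvilhinva → yolvilhimva   [nasal place assimilation]
  yolvilhimva → yulvilhimva   [vowel merger]
  giving Hasimu yulvilhimva.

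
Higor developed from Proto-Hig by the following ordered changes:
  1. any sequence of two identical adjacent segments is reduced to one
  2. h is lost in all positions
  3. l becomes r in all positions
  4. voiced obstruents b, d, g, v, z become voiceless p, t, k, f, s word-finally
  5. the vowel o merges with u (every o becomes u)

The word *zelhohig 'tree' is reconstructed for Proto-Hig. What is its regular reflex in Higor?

Higor: *zelhohig
  zelhohig (rule 1 does not apply)
  zelhohig → zeloig   [h-loss]
  zeloig → zeroig   [unconditioned shift]
  zeroig → zeroik   [final devoicing]
  zeroik → zeruik   [vowel merger]
  giving Higor zeruik.

zeruik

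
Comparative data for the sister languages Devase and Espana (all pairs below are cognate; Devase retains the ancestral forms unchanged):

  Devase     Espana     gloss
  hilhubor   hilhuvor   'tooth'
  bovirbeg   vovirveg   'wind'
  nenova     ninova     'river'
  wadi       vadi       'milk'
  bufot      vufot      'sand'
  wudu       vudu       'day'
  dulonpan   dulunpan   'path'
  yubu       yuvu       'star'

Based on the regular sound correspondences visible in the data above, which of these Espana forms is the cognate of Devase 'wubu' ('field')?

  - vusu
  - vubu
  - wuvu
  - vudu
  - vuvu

vuvu

wudu ~ vudu — Devase w corresponds to Espana v word-initially before a back vowel.
yubu ~ yuvu — Devase b corresponds to Espana v between vowels (before a back vowel).
Applying these to Devase 'wubu':
  wubu → vubu   (w→v word-initially before a back vowel)
  vubu → vuvu   (b→v between vowels (before a back vowel))
So the Espana cognate is 'vuvu'.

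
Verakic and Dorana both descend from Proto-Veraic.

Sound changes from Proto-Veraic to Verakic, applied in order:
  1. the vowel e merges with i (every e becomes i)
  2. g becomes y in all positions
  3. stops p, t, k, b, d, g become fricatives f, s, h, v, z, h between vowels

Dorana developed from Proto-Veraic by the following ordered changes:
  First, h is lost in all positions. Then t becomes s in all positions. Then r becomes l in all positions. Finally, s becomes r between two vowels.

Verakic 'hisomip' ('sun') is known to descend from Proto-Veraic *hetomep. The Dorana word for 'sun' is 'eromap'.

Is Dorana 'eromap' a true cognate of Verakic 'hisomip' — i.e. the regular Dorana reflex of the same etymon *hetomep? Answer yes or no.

no

Derive the expected Dorana reflex of *hetomep:
Dorana: *hetomep
  hetomep → etomep   [h-loss]
  etomep → esomep   [unconditioned shift]
  esomep (rule 3 does not apply)
  esomep → eromep   [rhotacism]
  giving Dorana eromep.
The regular Dorana reflex would be 'eromep', but the attested form is 'eromap'. The correspondence is irregular, so they are not cognates (the Dorana form has a different source).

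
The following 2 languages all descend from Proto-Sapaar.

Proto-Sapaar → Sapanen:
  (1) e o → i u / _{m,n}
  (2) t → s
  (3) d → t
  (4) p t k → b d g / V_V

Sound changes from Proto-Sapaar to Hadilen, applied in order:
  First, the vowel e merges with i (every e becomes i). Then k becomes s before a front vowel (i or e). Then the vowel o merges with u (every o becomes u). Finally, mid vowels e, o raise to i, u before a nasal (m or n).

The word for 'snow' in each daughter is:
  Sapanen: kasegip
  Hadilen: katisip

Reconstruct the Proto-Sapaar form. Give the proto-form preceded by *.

*katekip

Position 5: Sapanen has g, Hadilen has s. Taking the neighbouring segments as reconstructed: Sapanen g could go back to *k or *g; Hadilen s could go back to *k or *s — the one source consistent with every daughter is *k.
Position 3: Sapanen has s, Hadilen has t. Hadilen preserves t here (none of its changes turn any other segment into t), so the proto-segment is *t.
This points to *katekip. Verify forward in each daughter:
Sapanen: *katekip > kasekip > kasegip  (by unconditioned shift, intervocalic voicing)
Hadilen: start from *katekip.
  rule 1 (vowel merger): katekip → katikip
  rule 2 (palatalisation): katikip → katisip
  rule 3: no change — katisip
  rule 4: no change — katisip
  ⇒ Hadilen katisip
No other proto-form is consistent with every reflex, so the reconstruction is *katekip.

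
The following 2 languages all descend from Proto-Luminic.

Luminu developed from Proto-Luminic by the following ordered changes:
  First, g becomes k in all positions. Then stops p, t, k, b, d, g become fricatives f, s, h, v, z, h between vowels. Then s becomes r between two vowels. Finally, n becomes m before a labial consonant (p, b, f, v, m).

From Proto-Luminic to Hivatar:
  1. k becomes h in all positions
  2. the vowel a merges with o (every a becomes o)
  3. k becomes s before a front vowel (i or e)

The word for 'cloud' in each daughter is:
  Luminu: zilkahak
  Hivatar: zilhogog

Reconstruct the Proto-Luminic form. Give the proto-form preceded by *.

Position 5: Luminu has a, Hivatar has o. Luminu preserves a here (none of its changes turn any other segment into a), so the proto-segment is *a.
Position 6: Luminu has h, Hivatar has g. Hivatar preserves g here (none of its changes turn any other segment into g), so the proto-segment is *g.
Verify the candidate proto-form against each daughter:
Luminu: *zilkagag
  zilkagag → zilkakak   [unconditioned shift]
  zilkakak → zilkahak   [intervocalic lenition]
  zilkahak (rule 3 does not apply)
  zilkahak (rule 4 does not apply)
  giving Luminu zilkahak.
Hivatar: start from *zilkagag.
  rule 1 (unconditioned shift): zilkagag → zilhagag
  rule 2 (vowel merger): zilhagag → zilhogog
  rule 3: no change — zilhogog
  ⇒ Hivatar zilhogog
Only *zilkagag yields all of Luminu zilkahak, Hivatar zilhogog.

*zilkagag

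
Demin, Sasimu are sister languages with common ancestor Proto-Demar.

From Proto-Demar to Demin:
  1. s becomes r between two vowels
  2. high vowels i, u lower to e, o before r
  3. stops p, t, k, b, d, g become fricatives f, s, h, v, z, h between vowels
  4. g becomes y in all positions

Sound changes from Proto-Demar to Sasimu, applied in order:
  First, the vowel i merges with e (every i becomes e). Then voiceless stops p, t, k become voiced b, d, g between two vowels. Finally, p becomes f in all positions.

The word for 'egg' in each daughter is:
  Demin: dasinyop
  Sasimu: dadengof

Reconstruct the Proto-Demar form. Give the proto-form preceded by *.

Position 4: Demin has i, Sasimu has e. Demin preserves i here (none of its changes turn any other segment into i), so the proto-segment is *i.
Position 6: Demin has y, Sasimu has g. Taking the neighbouring segments as reconstructed: Demin y could go back to *g or *y; Sasimu g can only go back to *g — the one source consistent with every daughter is *g.
Continuing position by position gives *datingop; check it forward:
Demin: start from *datingop.
  rule 1: no change — datingop
  rule 2: no change — datingop
  rule 3 (intervocalic lenition): datingop → dasingop
  rule 4 (unconditioned shift): dasingop → dasinyop
  ⇒ Demin dasinyop
Sasimu: *datingop > datengop > dadengop > dadengof  (by vowel merger, intervocalic voicing, unconditioned shift)
*datingop is the unique common source.

*datingop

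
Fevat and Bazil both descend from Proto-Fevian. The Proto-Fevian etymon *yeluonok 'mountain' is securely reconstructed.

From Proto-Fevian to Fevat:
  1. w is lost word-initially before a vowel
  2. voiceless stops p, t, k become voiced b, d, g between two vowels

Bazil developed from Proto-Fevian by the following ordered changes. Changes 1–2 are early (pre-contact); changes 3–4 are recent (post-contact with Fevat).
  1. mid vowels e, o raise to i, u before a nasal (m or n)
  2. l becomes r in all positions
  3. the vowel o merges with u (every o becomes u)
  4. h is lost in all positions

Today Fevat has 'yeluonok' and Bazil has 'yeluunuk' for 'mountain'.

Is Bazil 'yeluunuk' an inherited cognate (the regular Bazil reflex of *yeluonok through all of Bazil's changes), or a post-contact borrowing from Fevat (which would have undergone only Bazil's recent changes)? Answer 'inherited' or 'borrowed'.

borrowed

If inherited, *yeluonok would pass through all of Bazil's changes:
Bazil: start from *yeluonok.
  rule 1 (pre-nasal raising): yeluonok → yeluunok
  rule 2 (unconditioned shift): yeluunok → yeruunok
  rule 3 (vowel merger): yeruunok → yeruunuk
  rule 4: no change — yeruunuk
  ⇒ Bazil yeruunuk
If borrowed from Fevat 'yeluonok' after the early changes, it would undergo only the recent ones:
  rule 3 (vowel merger): yeluonok → yeluunuk
  rule 4 (h-loss): no change (yeluunuk)
  ⇒ as a loan: yeluunuk
Bazil 'yeluunuk' matches the loan outcome 'yeluunuk', not the inherited 'yeruunuk' — it skipped the early Bazil changes, so it was borrowed from Fevat.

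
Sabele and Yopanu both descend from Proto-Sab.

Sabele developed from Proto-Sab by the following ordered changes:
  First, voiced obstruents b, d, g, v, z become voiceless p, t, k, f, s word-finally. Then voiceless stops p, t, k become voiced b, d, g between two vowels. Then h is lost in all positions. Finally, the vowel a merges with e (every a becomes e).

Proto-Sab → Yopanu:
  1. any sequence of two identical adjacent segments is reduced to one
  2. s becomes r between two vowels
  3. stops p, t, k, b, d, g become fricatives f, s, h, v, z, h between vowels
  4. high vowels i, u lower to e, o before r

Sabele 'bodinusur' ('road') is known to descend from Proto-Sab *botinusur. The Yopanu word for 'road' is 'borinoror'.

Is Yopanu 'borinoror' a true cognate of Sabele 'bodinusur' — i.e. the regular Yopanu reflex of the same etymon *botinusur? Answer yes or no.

Derive the expected Yopanu reflex of *botinusur:
Yopanu: start from *botinusur.
  rule 1: no change — botinusur
  rule 2 (rhotacism): botinusur → botinurur
  rule 3 (intervocalic lenition): botinurur → bosinurur
  rule 4 (pre-rhotic lowering): bosinurur → bosinoror
  ⇒ Yopanu bosinoror
The regular Yopanu reflex would be 'bosinoror', but the attested form is 'borinoror'. The correspondence is irregular, so they are not cognates (the Yopanu form has a different source).

no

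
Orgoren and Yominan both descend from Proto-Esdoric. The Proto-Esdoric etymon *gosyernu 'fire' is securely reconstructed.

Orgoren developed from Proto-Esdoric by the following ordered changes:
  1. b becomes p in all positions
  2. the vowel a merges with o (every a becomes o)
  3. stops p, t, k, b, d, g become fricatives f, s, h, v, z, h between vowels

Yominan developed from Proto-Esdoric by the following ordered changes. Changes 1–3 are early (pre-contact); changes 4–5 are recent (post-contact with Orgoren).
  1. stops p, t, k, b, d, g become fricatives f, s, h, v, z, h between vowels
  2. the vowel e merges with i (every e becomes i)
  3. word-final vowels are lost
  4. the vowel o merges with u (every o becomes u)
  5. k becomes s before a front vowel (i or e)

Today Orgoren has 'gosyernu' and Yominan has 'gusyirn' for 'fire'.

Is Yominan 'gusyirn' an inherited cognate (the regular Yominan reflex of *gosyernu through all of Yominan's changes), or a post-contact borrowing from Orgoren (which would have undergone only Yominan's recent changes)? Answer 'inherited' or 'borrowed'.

inherited

If inherited, *gosyernu would pass through all of Yominan's changes:
Yominan: *gosyernu
  gosyernu (rule 1 does not apply)
  gosyernu → gosyirnu   [vowel merger]
  gosyirnu → gosyirn   [apocope]
  gosyirn → gusyirn   [vowel merger]
  gusyirn (rule 5 does not apply)
  giving Yominan gusyirn.
If borrowed from Orgoren 'gosyernu' after the early changes, it would undergo only the recent ones:
  rule 4 (vowel merger): gosyernu → gusyernu
  rule 5 (palatalisation): no change (gusyernu)
  ⇒ as a loan: gusyernu
Yominan 'gusyirn' matches the inherited outcome exactly, so it is an inherited cognate, not a loan.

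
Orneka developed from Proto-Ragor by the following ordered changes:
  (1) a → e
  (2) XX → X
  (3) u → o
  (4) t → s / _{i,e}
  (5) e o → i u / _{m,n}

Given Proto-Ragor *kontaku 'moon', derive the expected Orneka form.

kunseko

Orneka: start from *kontaku.
  rule 1 (vowel merger): kontaku → konteku
  rule 2: no change — konteku
  rule 3 (vowel merger): konteku → konteko
  rule 4 (palatalisation): konteko → konseko
  rule 5 (pre-nasal raising): konseko → kunseko
  ⇒ Orneka kunseko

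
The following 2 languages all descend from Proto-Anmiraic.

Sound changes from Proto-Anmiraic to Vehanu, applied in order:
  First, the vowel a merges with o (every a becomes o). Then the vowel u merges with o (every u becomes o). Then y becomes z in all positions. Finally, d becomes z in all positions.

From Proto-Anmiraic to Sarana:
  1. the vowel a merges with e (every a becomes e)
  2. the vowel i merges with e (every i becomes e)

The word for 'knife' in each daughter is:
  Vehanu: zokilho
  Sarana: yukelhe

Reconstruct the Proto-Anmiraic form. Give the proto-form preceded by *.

Position 7: Vehanu has o, Sarana has e. Taking the neighbouring segments as reconstructed: Vehanu o could go back to *a or *o or *u; Sarana e could go back to *a or *e or *i — the one source consistent with every daughter is *a.
Position 2: Vehanu has o, Sarana has u. Sarana preserves u here (none of its changes turn any other segment into u), so the proto-segment is *u.
Position 4: Vehanu has i, Sarana has e. Vehanu preserves i here (none of its changes turn any other segment into i), so the proto-segment is *i.
Continuing position by position gives *yukilha; check it forward:
Vehanu: *yukilha
  yukilha → yukilho   [vowel merger]
  yukilho → yokilho   [vowel merger]
  yokilho → zokilho   [unconditioned shift]
  zokilho (rule 4 does not apply)
  giving Vehanu zokilho.
Sarana: start from *yukilha.
  rule 1 (vowel merger): yukilha → yukilhe
  rule 2 (vowel merger): yukilhe → yukelhe
  ⇒ Sarana yukelhe
*yukilha is the unique common source.

*yukilha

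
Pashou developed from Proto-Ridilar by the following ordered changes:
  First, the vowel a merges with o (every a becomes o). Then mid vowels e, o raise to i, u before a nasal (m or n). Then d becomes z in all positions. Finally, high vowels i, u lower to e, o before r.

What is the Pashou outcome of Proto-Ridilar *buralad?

boroloz

Pashou: start from *buralad.
  rule 1 (vowel merger): buralad → burolod
  rule 2: no change — burolod
  rule 3 (unconditioned shift): burolod → buroloz
  rule 4 (pre-rhotic lowering): buroloz → boroloz
  ⇒ Pashou boroloz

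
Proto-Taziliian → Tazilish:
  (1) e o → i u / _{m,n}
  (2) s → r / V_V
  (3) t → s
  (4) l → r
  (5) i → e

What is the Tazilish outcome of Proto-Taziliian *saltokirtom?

sarsokersum

Tazilish: *saltokirtom
  saltokirtom → saltokirtum   [pre-nasal raising]
  saltokirtum (rule 2 does not apply)
  saltokirtum → salsokirsum   [unconditioned shift]
  salsokirsum → sarsokirsum   [unconditioned shift]
  sarsokirsum → sarsokersum   [vowel merger]
  giving Tazilish sarsokersum.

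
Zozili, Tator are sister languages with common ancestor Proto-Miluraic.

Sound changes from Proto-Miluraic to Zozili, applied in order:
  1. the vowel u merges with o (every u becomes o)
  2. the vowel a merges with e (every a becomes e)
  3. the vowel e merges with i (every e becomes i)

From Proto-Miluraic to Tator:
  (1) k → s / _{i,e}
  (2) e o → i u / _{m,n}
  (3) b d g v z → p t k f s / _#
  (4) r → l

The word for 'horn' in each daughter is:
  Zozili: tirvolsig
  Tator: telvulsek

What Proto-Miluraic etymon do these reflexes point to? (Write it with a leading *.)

*tervulseg

Position 3: Zozili has r, Tator has l. Zozili preserves r here (none of its changes turn any other segment into r), so the proto-segment is *r.
Position 9: Zozili has g, Tator has k. Zozili preserves g here (none of its changes turn any other segment into g), so the proto-segment is *g.
Continuing position by position gives *tervulseg; check it forward:
Zozili: start from *tervulseg.
  rule 1 (vowel merger): tervulseg → tervolseg
  rule 2: no change — tervolseg
  rule 3 (vowel merger): tervolseg → tirvolsig
  ⇒ Zozili tirvolsig
Tator: start from *tervulseg.
  rule 1: no change — tervulseg
  rule 2: no change — tervulseg
  rule 3 (final devoicing): tervulseg → tervulsek
  rule 4 (unconditioned shift): tervulsek → telvulsek
  ⇒ Tator telvulsek
*tervulseg is the unique common source.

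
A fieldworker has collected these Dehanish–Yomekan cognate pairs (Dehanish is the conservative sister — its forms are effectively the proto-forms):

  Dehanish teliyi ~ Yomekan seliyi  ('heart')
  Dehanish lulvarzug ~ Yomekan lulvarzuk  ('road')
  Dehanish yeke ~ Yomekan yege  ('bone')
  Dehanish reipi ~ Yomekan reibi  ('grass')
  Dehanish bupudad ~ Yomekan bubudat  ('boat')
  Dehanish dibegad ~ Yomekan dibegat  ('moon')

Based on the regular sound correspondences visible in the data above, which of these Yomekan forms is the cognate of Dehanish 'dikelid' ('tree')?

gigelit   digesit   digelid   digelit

digelit

yeke ~ yege — Dehanish k corresponds to Yomekan g between vowels (before a front vowel).
bupudad ~ bubudat, dibegad ~ dibegat — Dehanish d corresponds to Yomekan t word-finally.
Applying these to Dehanish 'dikelid':
  dikelid → digelid   (k→g between vowels (before a front vowel))
  digelid → digelit   (d→t word-finally)
So the Yomekan cognate is 'digelit'.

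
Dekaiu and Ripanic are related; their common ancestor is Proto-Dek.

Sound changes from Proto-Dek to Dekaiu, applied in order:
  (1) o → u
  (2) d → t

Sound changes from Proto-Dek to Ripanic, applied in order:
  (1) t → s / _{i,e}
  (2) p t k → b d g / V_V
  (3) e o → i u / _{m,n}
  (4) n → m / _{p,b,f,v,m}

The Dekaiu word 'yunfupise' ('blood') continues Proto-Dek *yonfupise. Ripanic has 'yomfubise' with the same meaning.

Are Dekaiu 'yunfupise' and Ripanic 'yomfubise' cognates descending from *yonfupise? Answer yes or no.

no

Derive the expected Ripanic reflex of *yonfupise:
Ripanic: *yonfupise
  yonfupise (rule 1 does not apply)
  yonfupise → yonfubise   [intervocalic voicing]
  yonfubise → yunfubise   [pre-nasal raising]
  yunfubise → yumfubise   [nasal place assimilation]
  giving Ripanic yumfubise.
The regular Ripanic reflex would be 'yumfubise', but the attested form is 'yomfubise'. The correspondence is irregular, so they are not cognates (the Ripanic form has a different source).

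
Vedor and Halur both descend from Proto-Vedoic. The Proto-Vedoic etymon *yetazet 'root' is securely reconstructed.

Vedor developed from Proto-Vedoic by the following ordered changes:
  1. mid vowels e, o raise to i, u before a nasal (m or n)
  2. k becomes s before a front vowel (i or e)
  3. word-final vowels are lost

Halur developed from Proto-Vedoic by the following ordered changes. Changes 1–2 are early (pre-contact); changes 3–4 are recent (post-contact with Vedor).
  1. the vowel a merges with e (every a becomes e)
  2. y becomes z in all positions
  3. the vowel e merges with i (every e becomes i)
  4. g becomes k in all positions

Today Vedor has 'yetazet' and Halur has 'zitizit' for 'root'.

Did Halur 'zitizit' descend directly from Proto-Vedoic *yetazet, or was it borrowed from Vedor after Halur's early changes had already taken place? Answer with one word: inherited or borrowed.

inherited

If inherited, *yetazet would pass through all of Halur's changes:
Halur: *yetazet > yetezet > zetezet > zitizit  (by vowel merger, unconditioned shift, vowel merger)
If borrowed from Vedor 'yetazet' after the early changes, it would undergo only the recent ones:
  rule 3 (vowel merger): yetazet → yitazit
  rule 4 (unconditioned shift): no change (yitazit)
  ⇒ as a loan: yitazit
Halur 'zitizit' matches the inherited outcome exactly, so it is an inherited cognate, not a loan.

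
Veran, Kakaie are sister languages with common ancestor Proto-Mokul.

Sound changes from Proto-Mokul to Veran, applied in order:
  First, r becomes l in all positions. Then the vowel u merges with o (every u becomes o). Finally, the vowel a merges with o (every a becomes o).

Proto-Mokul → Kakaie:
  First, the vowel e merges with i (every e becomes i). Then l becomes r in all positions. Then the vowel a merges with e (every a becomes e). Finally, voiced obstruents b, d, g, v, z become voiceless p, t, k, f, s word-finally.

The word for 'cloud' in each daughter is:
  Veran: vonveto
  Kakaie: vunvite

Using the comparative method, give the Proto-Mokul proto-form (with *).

*vunveta

Position 5: Veran has e, Kakaie has i. Veran preserves e here (none of its changes turn any other segment into e), so the proto-segment is *e.
Position 2: Veran has o, Kakaie has u. Kakaie preserves u here (none of its changes turn any other segment into u), so the proto-segment is *u.
Position 7: Veran has o, Kakaie has e. In Kakaie, e can only continue *a, so the proto-segment is *a.
The remaining positions agree across the daughters. Check the candidate against every language:
Veran: *vunveta > vonveta > vonveto  (by vowel merger, vowel merger)
Kakaie: *vunveta > vunvita > vunvite  (by vowel merger, vowel merger)
*vunveta is the unique common source.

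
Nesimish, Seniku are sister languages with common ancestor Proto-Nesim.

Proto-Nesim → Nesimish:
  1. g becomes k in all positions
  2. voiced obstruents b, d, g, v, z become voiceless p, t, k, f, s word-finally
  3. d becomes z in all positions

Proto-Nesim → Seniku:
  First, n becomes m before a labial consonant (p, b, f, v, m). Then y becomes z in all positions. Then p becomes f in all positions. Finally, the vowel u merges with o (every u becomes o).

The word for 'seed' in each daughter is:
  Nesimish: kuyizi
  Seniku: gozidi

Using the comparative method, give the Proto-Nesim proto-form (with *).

*guyidi

Position 2: Nesimish has u, Seniku has o. Nesimish preserves u here (none of its changes turn any other segment into u), so the proto-segment is *u.
Position 1: Nesimish has k, Seniku has g. Seniku preserves g here (none of its changes turn any other segment into g), so the proto-segment is *g.
Verify the candidate proto-form against each daughter:
Nesimish: *guyidi > kuyidi > kuyizi  (by unconditioned shift, unconditioned shift)
Seniku: *guyidi > guzidi > gozidi  (by unconditioned shift, vowel merger)
*guyidi is the unique common source.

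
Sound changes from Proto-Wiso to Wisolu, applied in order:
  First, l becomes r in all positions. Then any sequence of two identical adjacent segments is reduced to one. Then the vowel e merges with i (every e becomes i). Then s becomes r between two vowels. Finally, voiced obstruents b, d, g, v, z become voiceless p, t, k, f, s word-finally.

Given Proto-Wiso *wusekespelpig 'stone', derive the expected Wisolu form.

wurikispirpik

Wisolu: *wusekespelpig > wusekesperpig > wusikispirpig > wurikispirpig > wurikispirpik  (by unconditioned shift, vowel merger, rhotacism, final devoicing)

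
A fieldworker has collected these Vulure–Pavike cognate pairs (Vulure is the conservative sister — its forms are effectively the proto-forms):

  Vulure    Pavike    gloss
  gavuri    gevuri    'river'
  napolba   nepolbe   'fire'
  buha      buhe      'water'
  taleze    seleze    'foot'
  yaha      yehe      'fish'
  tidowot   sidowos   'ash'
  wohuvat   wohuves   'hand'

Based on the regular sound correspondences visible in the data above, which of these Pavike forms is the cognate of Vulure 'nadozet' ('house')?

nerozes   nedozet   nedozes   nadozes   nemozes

nedozes

taleze ~ seleze, yaha ~ yehe — Vulure a corresponds to Pavike e after a consonant, before a consonant other than r, m, n, p, b, f, v.
tidowot ~ sidowos, wohuvat ~ wohuves — Vulure t corresponds to Pavike s word-finally.
Applying these to Vulure 'nadozet':
  nadozet → nedozet   (a→e after a consonant, before a consonant other than r, m, n, p, b, f, v)
  nedozet → nedozes   (t→s word-finally)
So the Pavike cognate is 'nedozes'.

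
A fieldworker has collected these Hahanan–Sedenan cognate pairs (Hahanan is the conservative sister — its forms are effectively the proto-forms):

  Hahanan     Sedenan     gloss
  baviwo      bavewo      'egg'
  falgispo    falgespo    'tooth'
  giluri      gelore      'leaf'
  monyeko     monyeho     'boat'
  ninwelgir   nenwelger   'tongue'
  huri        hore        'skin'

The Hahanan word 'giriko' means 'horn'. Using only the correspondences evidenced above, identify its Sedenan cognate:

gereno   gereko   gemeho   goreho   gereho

gereho

ninwelgir ~ nenwelger — Hahanan i corresponds to Sedenan e after a consonant, before r.
baviwo ~ bavewo, falgispo ~ falgespo — Hahanan i corresponds to Sedenan e after a consonant, before a consonant other than r, m, n, p, b, f, v.
monyeko ~ monyeho — Hahanan k corresponds to Sedenan h between vowels (before a back vowel).
Applying these to Hahanan 'giriko':
  giriko → geriko   (i→e after a consonant, before r)
  geriko → gereko   (i→e after a consonant, before a consonant other than r, m, n, p, b, f, v)
  gereko → gereho   (k→h between vowels (before a back vowel))
So the Sedenan cognate is 'gereho'.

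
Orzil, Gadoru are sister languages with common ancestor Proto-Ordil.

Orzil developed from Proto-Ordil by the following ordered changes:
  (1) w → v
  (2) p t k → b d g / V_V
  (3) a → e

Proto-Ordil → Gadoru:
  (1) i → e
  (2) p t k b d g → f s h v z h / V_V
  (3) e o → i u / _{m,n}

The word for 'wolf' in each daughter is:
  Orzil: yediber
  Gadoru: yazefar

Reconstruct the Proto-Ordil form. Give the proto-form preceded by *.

*yadipar

Position 6: Orzil has e, Gadoru has a. Gadoru preserves a here (none of its changes turn any other segment into a), so the proto-segment is *a.
Position 4: Orzil has i, Gadoru has e. Orzil preserves i here (none of its changes turn any other segment into i), so the proto-segment is *i.
Position 2: Orzil has e, Gadoru has a. Gadoru preserves a here (none of its changes turn any other segment into a), so the proto-segment is *a.
This points to *yadipar. Verify forward in each daughter:
Orzil: start from *yadipar.
  rule 1: no change — yadipar
  rule 2 (intervocalic voicing): yadipar → yadibar
  rule 3 (vowel merger): yadibar → yediber
  ⇒ Orzil yediber
Gadoru: *yadipar
  yadipar → yadepar   [vowel merger]
  yadepar → yazefar   [intervocalic lenition]
  yazefar (rule 3 does not apply)
  giving Gadoru yazefar.
Only *yadipar yields all of Orzil yediber, Gadoru yazefar.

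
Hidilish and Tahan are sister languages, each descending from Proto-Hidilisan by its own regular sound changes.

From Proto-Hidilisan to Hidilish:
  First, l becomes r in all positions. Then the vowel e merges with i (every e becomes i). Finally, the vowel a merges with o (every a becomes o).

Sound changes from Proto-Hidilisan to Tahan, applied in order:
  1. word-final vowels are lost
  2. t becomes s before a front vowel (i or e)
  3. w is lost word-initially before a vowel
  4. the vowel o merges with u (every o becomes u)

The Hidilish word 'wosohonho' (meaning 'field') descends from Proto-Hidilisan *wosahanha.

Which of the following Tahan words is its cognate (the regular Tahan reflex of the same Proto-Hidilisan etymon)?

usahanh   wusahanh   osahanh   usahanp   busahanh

Tahan: start from *wosahanha.
  rule 1 (apocope): wosahanha → wosahanh
  rule 2: no change — wosahanh
  rule 3 (glide loss): wosahanh → osahanh
  rule 4 (vowel merger): osahanh → usahanh
  ⇒ Tahan usahanh
Among the options, 'usahanh' alone shows every Tahan change applied in order.

usahanh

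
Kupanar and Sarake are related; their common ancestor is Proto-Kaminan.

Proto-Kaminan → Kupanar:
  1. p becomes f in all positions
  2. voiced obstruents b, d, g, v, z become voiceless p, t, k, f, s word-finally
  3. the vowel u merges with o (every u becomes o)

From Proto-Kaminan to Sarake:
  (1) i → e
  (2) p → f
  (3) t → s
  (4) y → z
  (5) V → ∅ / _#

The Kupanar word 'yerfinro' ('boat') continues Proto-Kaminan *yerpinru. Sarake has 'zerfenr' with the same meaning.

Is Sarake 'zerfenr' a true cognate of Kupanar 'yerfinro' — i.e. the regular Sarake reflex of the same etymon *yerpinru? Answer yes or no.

yes

Derive the expected Sarake reflex of *yerpinru:
Sarake: *yerpinru
  yerpinru → yerpenru   [vowel merger]
  yerpenru → yerfenru   [unconditioned shift]
  yerfenru (rule 3 does not apply)
  yerfenru → zerfenru   [unconditioned shift]
  zerfenru → zerfenr   [apocope]
  giving Sarake zerfenr.
Sarake 'zerfenr' matches the regular reflex exactly, so the pair is cognate.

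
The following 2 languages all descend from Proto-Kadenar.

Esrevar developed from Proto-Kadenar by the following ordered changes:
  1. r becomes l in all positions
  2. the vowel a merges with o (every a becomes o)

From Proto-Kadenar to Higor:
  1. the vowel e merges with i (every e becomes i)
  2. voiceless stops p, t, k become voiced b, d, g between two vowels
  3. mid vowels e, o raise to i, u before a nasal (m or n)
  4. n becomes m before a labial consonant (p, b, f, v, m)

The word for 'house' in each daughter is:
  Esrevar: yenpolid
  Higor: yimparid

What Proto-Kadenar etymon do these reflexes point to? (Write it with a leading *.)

Position 3: Esrevar has n, Higor has m. Esrevar preserves n here (none of its changes turn any other segment into n), so the proto-segment is *n.
Position 6: Esrevar has l, Higor has r. Higor preserves r here (none of its changes turn any other segment into r), so the proto-segment is *r.
Position 2: Esrevar has e, Higor has i. Esrevar preserves e here (none of its changes turn any other segment into e), so the proto-segment is *e.
Continuing position by position gives *yenparid; check it forward:
Esrevar: *yenparid > yenpalid > yenpolid  (by unconditioned shift, vowel merger)
Higor: *yenparid > yinparid > yimparid  (by vowel merger, nasal place assimilation)
No other proto-form is consistent with every reflex, so the reconstruction is *yenparid.

*yenparid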